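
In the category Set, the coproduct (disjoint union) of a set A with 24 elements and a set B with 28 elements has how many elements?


In Set, the coproduct A + B is the disjoint union.
|A + B| = |A| + |B| = 24 + 28 = 52

52


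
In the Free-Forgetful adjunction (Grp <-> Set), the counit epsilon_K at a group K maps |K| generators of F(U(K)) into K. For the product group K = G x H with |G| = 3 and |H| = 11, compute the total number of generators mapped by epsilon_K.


The counit epsilon_K: F(U(K)) -> K of the Free-Forgetful adjunction
maps |K| generators of F(U(K)) into K. For K = G x H (the product group),
|G x H| = |G| * |H|.
Total generators mapped = 3 * 11 = 33.

33


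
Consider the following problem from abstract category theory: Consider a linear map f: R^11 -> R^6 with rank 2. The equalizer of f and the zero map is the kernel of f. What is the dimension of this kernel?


The equalizer of f and the zero map is ker(f).
By the rank-nullity theorem: dim(ker(f)) = dim(domain) - rank(f).
dim(ker(f)) = 11 - 2 = 9

9


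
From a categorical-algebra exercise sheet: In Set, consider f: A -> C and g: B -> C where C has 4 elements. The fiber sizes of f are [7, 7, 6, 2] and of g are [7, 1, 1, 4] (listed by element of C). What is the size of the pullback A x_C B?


The pullback A x_C B consists of pairs (a, b) with f(a) = g(b).
For each element c in C, the fiber product has |f^-1(c)| * |g^-1(c)| elements.
Summing over C: 7 * 7 + 7 * 1 + 6 * 1 + 2 * 4
= 49 + 7 + 6 + 8 = 70

70


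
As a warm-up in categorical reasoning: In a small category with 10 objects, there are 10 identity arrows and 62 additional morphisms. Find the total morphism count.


Each object has an identity morphism, giving 10 identities.
Adding the 62 non-identity morphisms:
Total = 10 + 62 = 72

72


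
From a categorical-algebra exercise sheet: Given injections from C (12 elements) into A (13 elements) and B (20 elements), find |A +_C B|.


The pushout A +_C B identifies the images of C in A and B.
|A +_C B| = |A| + |B| - |C| (for injections).
= 13 + 20 - 12 = 21

21


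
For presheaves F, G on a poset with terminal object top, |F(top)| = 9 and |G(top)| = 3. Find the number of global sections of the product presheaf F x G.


Global sections of a presheaf on a poset with terminal top satisfy
Gamma(H) ~ H(top). Presheaves admit pointwise products, so
(F x G)(top) = F(top) x G(top) (Cartesian product).
|Gamma(F x G)| = |F(top)| * |G(top)| = 9 * 3 = 27.

27


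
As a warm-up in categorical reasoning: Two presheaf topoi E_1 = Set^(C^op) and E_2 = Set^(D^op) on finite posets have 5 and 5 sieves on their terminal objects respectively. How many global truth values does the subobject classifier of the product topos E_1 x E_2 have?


In a product of presheaf topoi E_1 x E_2, the subobject classifier
is Omega = Omega_1 x Omega_2 (componentwise), so
|Omega(top)| = |Omega_1(top_1)| * |Omega_2(top_2)|.
= 5 * 5 = 25.

25


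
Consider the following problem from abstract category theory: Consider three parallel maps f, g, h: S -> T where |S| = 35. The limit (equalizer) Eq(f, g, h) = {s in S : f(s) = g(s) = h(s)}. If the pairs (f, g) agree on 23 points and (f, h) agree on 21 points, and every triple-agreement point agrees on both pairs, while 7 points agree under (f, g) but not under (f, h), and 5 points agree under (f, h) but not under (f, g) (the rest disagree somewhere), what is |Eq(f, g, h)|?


Eq(f, g, h) is the triple-agreement set: points in S where all three
maps take the same value. Using inclusion-exclusion on the pairwise data:
Pair (f, g) agrees on 23 points; pair (f, h) on 21 points.
Points agreeing under (f, g) but not (f, h) = 7; under (f, h) but not (f, g) = 5.
Triple-agreement = agreement-in-(f, g) minus points that agree under (f, g) but not (f, h):
|Eq(f, g, h)| = 23 - 7 = 16
(cross-check via (f, h): 21 - 5 = 16.)

16


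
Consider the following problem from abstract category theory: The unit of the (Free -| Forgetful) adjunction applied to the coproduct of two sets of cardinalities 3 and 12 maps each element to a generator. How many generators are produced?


The unit eta_X: X -> U(F(X)) of the Free-Forgetful adjunction
maps each element of X to a generator of F(X). For X = S + T (disjoint
union in Set), |S + T| = |S| + |T|.
Total mappings = 3 + 12 = 15.

15


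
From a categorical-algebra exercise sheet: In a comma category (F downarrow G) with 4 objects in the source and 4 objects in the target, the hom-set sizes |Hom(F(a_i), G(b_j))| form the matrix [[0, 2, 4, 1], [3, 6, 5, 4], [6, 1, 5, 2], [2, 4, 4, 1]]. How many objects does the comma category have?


Objects of (F downarrow G) are triples (a, b, h: F(a)->G(b)).
The count equals the sum of all entries in the hom-matrix.
sum(row 0) = 7
sum(row 1) = 18
sum(row 2) = 14
sum(row 3) = 11
Grand total = 50

50


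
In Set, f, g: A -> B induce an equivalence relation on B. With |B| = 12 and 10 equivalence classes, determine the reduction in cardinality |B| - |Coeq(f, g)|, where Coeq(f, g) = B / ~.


The coequalizer Coeq(f, g) = B / ~ has one element per equivalence class.
|B| = 12, |Coeq(f, g)| = 10.
|B| - |Coeq(f, g)| = 12 - 10 = 2.

2


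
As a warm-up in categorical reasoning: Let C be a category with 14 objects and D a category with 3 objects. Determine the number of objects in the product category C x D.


The product category C x D has objects that are pairs (c, d).
Number of pairs = |Ob(C)| * |Ob(D)| = 14 * 3 = 42

42


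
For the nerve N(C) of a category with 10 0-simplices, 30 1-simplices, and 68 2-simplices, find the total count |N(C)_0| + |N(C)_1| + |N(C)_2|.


The 2-skeleton of the nerve N(C) consists of simplices in dimensions 0, 1, 2:
  |N(C)_0| = 10 (objects)
  |N(C)_1| = 30 (morphisms)
  |N(C)_2| = 68 (composable pairs)
Total = 10 + 30 + 68 = 108

108


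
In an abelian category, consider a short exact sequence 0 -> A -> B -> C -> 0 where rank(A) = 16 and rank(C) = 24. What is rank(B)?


For a short exact sequence 0 -> A -> B -> C -> 0,
rank is additive: rank(B) = rank(A) + rank(C).
rank(B) = 16 + 24 = 40

40


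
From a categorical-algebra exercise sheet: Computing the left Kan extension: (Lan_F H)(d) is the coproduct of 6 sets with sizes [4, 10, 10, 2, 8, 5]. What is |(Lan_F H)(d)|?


Pointwise, the left Kan extension (Lan_F H)(d) is the colimit, indexed
by the comma category (F downarrow d), of H composed with the
projection (F downarrow d) -> C. Here that colimit is given
as a coproduct (disjoint union) of sets, so its cardinality is the
sum of the sizes of the summands.
Coproduct of sets with sizes: 4 + 10 + 10 + 2 + 8 + 5
= 39

39


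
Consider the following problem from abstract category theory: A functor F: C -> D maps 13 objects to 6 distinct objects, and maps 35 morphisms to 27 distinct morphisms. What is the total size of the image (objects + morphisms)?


The image of F consists of distinct objects and distinct morphisms.
|Im(F)| on objects = 6
|Im(F)| on morphisms = 27
Total image cardinality = 6 + 27 = 33

33


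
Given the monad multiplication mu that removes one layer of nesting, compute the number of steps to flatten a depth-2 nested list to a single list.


Each application of mu: T^2 -> T removes one layer of nesting.
Starting at depth 2 (i.e., T^2(X)), we need to reach T(X).
Number of mu applications = 2 - 1 = 1

1


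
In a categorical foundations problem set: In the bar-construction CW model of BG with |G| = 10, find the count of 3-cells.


In the bar-construction CW model of BG, the n-cells are indexed by
n-tuples [g_1|...|g_n] of non-identity elements of G (degenerate
simplices with some g_i = e do not contribute cells), so there are
(|G| - 1)^n n-cells.
For dim = 3 with |G| = 10:
cells = (10 - 1)^3 = 9^3 = 729

729


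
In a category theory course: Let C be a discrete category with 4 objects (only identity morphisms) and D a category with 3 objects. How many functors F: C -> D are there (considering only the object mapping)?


A functor from a discrete category C to D is determined by
where each object maps. Each of the 4 objects of C can map
to any of the 3 objects of D independently.
Number of functors = 3^4 = 81

81


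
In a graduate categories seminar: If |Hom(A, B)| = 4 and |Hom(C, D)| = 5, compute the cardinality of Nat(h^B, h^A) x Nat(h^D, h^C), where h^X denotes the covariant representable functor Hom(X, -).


By the Yoneda lemma, Nat(h^B, h^A) is isomorphic to Hom(A, B),
so |Nat(h^B, h^A)| = |Hom(A, B)| and |Nat(h^D, h^C)| = |Hom(C, D)|.
|Hom(A, B)| = 4, |Hom(C, D)| = 5.
|Nat(h^B, h^A) x Nat(h^D, h^C)| = 4 * 5 = 20

20


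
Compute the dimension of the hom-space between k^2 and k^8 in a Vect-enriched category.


In Vect-enriched categories, Hom(k^n, k^m) is the space of m x n matrices.
dim(Hom(k^2, k^8)) = 8 * 2 = 16

16


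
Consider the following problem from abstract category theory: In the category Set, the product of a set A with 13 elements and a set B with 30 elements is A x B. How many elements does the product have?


In Set, the product A x B is the Cartesian product.
By the universal property, |A x B| = |A| * |B|.
|A x B| = 13 * 30 = 390

390


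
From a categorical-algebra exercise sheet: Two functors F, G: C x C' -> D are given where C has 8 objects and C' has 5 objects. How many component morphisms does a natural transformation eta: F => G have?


A natural transformation eta: F => G assigns one component morphism per
object of the domain category.
The domain is the product category C x C', so
|Ob(C x C')| = |Ob(C)| * |Ob(C')| = 8 * 5 = 40.
Therefore eta has 40 component morphisms.

40


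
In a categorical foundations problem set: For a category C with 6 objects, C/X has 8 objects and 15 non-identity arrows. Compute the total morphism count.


In the slice category C/X, objects are morphisms to X.
Identity morphisms: 8 (one per object of C/X).
Non-identity morphisms: 15.
Total = 8 + 15 = 23

23


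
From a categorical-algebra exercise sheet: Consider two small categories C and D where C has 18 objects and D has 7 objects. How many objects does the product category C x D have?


The product category C x D has objects that are pairs (c, d).
Number of pairs = |Ob(C)| * |Ob(D)| = 18 * 7 = 126

126


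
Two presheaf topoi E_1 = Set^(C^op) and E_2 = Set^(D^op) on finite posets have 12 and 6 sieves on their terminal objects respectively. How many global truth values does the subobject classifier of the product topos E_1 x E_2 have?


In a product of presheaf topoi E_1 x E_2, the subobject classifier
is Omega = Omega_1 x Omega_2 (componentwise), so
|Omega(top)| = |Omega_1(top_1)| * |Omega_2(top_2)|.
= 12 * 6 = 72.

72


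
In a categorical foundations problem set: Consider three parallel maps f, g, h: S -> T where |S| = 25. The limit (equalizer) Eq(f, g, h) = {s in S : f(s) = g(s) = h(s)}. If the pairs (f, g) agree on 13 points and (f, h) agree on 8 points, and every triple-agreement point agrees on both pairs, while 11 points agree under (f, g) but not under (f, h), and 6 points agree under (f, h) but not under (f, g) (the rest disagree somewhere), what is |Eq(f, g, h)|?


Eq(f, g, h) is the triple-agreement set: points in S where all three
maps take the same value. Using inclusion-exclusion on the pairwise data:
Pair (f, g) agrees on 13 points; pair (f, h) on 8 points.
Points agreeing under (f, g) but not (f, h) = 11; under (f, h) but not (f, g) = 6.
Triple-agreement = agreement-in-(f, g) minus points that agree under (f, g) but not (f, h):
|Eq(f, g, h)| = 13 - 11 = 2
(cross-check via (f, h): 8 - 6 = 2.)

2


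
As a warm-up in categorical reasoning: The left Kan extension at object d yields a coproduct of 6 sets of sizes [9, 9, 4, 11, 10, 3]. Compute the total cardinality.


Pointwise, the left Kan extension (Lan_F H)(d) is the colimit, indexed
by the comma category (F downarrow d), of H composed with the
projection (F downarrow d) -> C. Here that colimit is given
as a coproduct (disjoint union) of sets, so its cardinality is the
sum of the sizes of the summands.
Coproduct of sets with sizes: 9 + 9 + 4 + 11 + 10 + 3
= 46

46


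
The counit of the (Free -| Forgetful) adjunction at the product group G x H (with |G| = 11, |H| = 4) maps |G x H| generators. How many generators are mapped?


The counit epsilon_K: F(U(K)) -> K of the Free-Forgetful adjunction
maps |K| generators of F(U(K)) into K. For K = G x H (the product group),
|G x H| = |G| * |H|.
Total generators mapped = 11 * 4 = 44.

44


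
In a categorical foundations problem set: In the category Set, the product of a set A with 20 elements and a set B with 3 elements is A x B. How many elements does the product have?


In Set, the product A x B is the Cartesian product.
By the universal property, |A x B| = |A| * |B|.
|A x B| = 20 * 3 = 60

60


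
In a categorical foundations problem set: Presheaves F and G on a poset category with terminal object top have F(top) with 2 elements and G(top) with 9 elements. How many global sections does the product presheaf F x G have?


Global sections of a presheaf on a poset with terminal top satisfy
Gamma(H) ~ H(top). Presheaves admit pointwise products, so
(F x G)(top) = F(top) x G(top) (Cartesian product).
|Gamma(F x G)| = |F(top)| * |G(top)| = 2 * 9 = 18.

18


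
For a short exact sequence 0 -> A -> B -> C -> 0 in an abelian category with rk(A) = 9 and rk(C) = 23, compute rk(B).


For a short exact sequence 0 -> A -> B -> C -> 0,
rank is additive: rank(B) = rank(A) + rank(C).
rank(B) = 9 + 23 = 32

32


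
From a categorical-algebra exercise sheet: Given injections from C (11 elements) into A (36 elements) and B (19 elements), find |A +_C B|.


The pushout A +_C B identifies the images of C in A and B.
|A +_C B| = |A| + |B| - |C| (for injections).
= 36 + 19 - 11 = 44

44


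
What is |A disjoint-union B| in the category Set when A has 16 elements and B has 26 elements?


In Set, the coproduct A + B is the disjoint union.
|A + B| = |A| + |B| = 16 + 26 = 42

42


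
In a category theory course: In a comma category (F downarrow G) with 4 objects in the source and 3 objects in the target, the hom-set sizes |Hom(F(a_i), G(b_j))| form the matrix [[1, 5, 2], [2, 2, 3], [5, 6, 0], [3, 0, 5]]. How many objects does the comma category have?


Objects of (F downarrow G) are triples (a, b, h: F(a)->G(b)).
The count equals the sum of all entries in the hom-matrix.
sum(row 0) = 8
sum(row 1) = 7
sum(row 2) = 11
sum(row 3) = 8
Grand total = 34

34


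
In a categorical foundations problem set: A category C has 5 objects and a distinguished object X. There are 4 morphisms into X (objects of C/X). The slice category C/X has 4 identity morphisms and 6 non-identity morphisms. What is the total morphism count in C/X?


In the slice category C/X, objects are morphisms to X.
Identity morphisms: 4 (one per object of C/X).
Non-identity morphisms: 6.
Total = 4 + 6 = 10

10


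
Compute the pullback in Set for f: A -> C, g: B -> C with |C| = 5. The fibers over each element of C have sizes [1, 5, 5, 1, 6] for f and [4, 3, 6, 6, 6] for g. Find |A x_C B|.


The pullback A x_C B consists of pairs (a, b) with f(a) = g(b).
For each element c in C, the fiber product has |f^-1(c)| * |g^-1(c)| elements.
Summing over C: 1 * 4 + 5 * 3 + 5 * 6 + 1 * 6 + 6 * 6
= 4 + 15 + 30 + 6 + 36 = 91

91


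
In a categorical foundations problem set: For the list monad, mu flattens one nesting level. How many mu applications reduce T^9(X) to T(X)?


Each application of mu: T^2 -> T removes one layer of nesting.
Starting at depth 9 (i.e., T^9(X)), we need to reach T(X).
Number of mu applications = 9 - 1 = 8

8


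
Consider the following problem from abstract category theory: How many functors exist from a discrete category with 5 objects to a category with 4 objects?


A functor from a discrete category C to D is determined by
where each object maps. Each of the 5 objects of C can map
to any of the 4 objects of D independently.
Number of functors = 4^5 = 1024

1024


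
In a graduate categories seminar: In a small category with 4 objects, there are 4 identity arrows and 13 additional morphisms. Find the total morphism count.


Each object has an identity morphism, giving 4 identities.
Adding the 13 non-identity morphisms:
Total = 4 + 13 = 17

17


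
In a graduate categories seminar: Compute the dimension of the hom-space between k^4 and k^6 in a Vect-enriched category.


In Vect-enriched categories, Hom(k^n, k^m) is the space of m x n matrices.
dim(Hom(k^4, k^6)) = 6 * 4 = 24

24


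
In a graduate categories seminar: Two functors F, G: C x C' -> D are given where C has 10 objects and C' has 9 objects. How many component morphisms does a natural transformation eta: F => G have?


A natural transformation eta: F => G assigns one component morphism per
object of the domain category.
The domain is the product category C x C', so
|Ob(C x C')| = |Ob(C)| * |Ob(C')| = 10 * 9 = 90.
Therefore eta has 90 component morphisms.

90


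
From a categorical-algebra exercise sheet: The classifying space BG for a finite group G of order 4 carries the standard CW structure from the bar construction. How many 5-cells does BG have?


In the bar-construction CW model of BG, the n-cells are indexed by
n-tuples [g_1|...|g_n] of non-identity elements of G (degenerate
simplices with some g_i = e do not contribute cells), so there are
(|G| - 1)^n n-cells.
For dim = 5 with |G| = 4:
cells = (4 - 1)^5 = 3^5 = 243

243


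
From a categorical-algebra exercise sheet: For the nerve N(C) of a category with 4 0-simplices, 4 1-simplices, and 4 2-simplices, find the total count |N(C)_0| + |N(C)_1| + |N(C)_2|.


The 2-skeleton of the nerve N(C) consists of simplices in dimensions 0, 1, 2:
  |N(C)_0| = 4 (objects)
  |N(C)_1| = 4 (morphisms)
  |N(C)_2| = 4 (composable pairs)
Total = 4 + 4 + 4 = 12

12


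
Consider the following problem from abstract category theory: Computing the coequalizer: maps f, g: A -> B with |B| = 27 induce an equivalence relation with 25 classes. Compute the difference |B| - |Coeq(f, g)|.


The coequalizer Coeq(f, g) = B / ~ has one element per equivalence class.
|B| = 27, |Coeq(f, g)| = 25.
|B| - |Coeq(f, g)| = 27 - 25 = 2.

2


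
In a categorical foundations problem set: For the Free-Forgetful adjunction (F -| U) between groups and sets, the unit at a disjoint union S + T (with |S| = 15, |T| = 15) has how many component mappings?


The unit eta_X: X -> U(F(X)) of the Free-Forgetful adjunction
maps each element of X to a generator of F(X). For X = S + T (disjoint
union in Set), |S + T| = |S| + |T|.
Total mappings = 15 + 15 = 30.

30


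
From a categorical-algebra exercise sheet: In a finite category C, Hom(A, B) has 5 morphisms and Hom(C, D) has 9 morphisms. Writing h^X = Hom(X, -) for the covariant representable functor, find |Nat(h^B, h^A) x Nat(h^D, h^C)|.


By the Yoneda lemma, Nat(h^B, h^A) is isomorphic to Hom(A, B),
so |Nat(h^B, h^A)| = |Hom(A, B)| and |Nat(h^D, h^C)| = |Hom(C, D)|.
|Hom(A, B)| = 5, |Hom(C, D)| = 9.
|Nat(h^B, h^A) x Nat(h^D, h^C)| = 5 * 9 = 45

45


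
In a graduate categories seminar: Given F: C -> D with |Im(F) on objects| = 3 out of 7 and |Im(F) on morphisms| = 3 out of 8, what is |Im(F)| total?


The image of F consists of distinct objects and distinct morphisms.
|Im(F)| on objects = 3
|Im(F)| on morphisms = 3
Total image cardinality = 3 + 3 = 6

6


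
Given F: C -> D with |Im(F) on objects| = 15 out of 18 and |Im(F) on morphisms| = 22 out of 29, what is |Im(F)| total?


The image of F consists of distinct objects and distinct morphisms.
|Im(F)| on objects = 15
|Im(F)| on morphisms = 22
Total image cardinality = 15 + 22 = 37

37


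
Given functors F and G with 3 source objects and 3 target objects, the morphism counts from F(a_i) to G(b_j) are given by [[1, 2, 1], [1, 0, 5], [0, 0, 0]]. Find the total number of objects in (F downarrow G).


Objects of (F downarrow G) are triples (a, b, h: F(a)->G(b)).
The count equals the sum of all entries in the hom-matrix.
sum(row 0) = 4
sum(row 1) = 6
sum(row 2) = 0
Grand total = 10

10


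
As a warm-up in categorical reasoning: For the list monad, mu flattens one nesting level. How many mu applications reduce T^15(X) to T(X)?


Each application of mu: T^2 -> T removes one layer of nesting.
Starting at depth 15 (i.e., T^15(X)), we need to reach T(X).
Number of mu applications = 15 - 1 = 14

14


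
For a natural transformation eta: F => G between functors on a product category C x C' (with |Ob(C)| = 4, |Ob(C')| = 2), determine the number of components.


A natural transformation eta: F => G assigns one component morphism per
object of the domain category.
The domain is the product category C x C', so
|Ob(C x C')| = |Ob(C)| * |Ob(C')| = 4 * 2 = 8.
Therefore eta has 8 component morphisms.

8


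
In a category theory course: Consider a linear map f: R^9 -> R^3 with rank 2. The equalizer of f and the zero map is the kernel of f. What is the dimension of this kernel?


The equalizer of f and the zero map is ker(f).
By the rank-nullity theorem: dim(ker(f)) = dim(domain) - rank(f).
dim(ker(f)) = 9 - 2 = 7

7


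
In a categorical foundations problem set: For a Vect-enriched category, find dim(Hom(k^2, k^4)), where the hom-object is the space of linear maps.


In Vect-enriched categories, Hom(k^n, k^m) is the space of m x n matrices.
dim(Hom(k^2, k^4)) = 4 * 2 = 8

8


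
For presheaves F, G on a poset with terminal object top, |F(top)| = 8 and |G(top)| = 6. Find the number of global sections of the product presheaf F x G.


Global sections of a presheaf on a poset with terminal top satisfy
Gamma(H) ~ H(top). Presheaves admit pointwise products, so
(F x G)(top) = F(top) x G(top) (Cartesian product).
|Gamma(F x G)| = |F(top)| * |G(top)| = 8 * 6 = 48.

48


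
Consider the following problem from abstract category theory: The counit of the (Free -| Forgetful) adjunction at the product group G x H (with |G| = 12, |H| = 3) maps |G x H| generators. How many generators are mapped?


The counit epsilon_K: F(U(K)) -> K of the Free-Forgetful adjunction
maps |K| generators of F(U(K)) into K. For K = G x H (the product group),
|G x H| = |G| * |H|.
Total generators mapped = 12 * 3 = 36.

36


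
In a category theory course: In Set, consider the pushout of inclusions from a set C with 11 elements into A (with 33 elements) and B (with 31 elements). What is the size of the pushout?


The pushout A +_C B identifies the images of C in A and B.
|A +_C B| = |A| + |B| - |C| (for injections).
= 33 + 31 - 11 = 53

53


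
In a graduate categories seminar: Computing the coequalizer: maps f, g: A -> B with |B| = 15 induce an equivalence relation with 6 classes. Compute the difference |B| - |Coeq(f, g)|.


The coequalizer Coeq(f, g) = B / ~ has one element per equivalence class.
|B| = 15, |Coeq(f, g)| = 6.
|B| - |Coeq(f, g)| = 15 - 6 = 9.

9


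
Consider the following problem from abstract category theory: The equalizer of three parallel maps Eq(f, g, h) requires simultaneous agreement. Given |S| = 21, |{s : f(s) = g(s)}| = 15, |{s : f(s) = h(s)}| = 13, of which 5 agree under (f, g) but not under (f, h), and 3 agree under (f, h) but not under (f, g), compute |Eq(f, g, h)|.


Eq(f, g, h) is the triple-agreement set: points in S where all three
maps take the same value. Using inclusion-exclusion on the pairwise data:
Pair (f, g) agrees on 15 points; pair (f, h) on 13 points.
Points agreeing under (f, g) but not (f, h) = 5; under (f, h) but not (f, g) = 3.
Triple-agreement = agreement-in-(f, g) minus points that agree under (f, g) but not (f, h):
|Eq(f, g, h)| = 15 - 5 = 10
(cross-check via (f, h): 13 - 3 = 10.)

10


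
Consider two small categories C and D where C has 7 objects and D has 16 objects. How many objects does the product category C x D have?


The product category C x D has objects that are pairs (c, d).
Number of pairs = |Ob(C)| * |Ob(D)| = 7 * 16 = 112

112


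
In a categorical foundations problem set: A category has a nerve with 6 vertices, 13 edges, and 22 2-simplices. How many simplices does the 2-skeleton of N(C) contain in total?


The 2-skeleton of the nerve N(C) consists of simplices in dimensions 0, 1, 2:
  |N(C)_0| = 6 (objects)
  |N(C)_1| = 13 (morphisms)
  |N(C)_2| = 22 (composable pairs)
Total = 6 + 13 + 22 = 41

41


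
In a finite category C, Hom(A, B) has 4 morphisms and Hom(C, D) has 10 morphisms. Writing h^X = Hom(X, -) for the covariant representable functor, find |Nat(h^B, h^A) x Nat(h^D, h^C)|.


By the Yoneda lemma, Nat(h^B, h^A) is isomorphic to Hom(A, B),
so |Nat(h^B, h^A)| = |Hom(A, B)| and |Nat(h^D, h^C)| = |Hom(C, D)|.
|Hom(A, B)| = 4, |Hom(C, D)| = 10.
|Nat(h^B, h^A) x Nat(h^D, h^C)| = 4 * 10 = 40

40


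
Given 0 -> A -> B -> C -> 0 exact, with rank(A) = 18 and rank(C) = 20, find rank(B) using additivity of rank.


For a short exact sequence 0 -> A -> B -> C -> 0,
rank is additive: rank(B) = rank(A) + rank(C).
rank(B) = 18 + 20 = 38

38


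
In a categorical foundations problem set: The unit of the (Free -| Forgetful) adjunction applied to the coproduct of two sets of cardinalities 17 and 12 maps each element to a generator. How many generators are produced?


The unit eta_X: X -> U(F(X)) of the Free-Forgetful adjunction
maps each element of X to a generator of F(X). For X = S + T (disjoint
union in Set), |S + T| = |S| + |T|.
Total mappings = 17 + 12 = 29.

29


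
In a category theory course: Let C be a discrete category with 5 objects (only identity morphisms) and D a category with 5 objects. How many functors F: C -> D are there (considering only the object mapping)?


A functor from a discrete category C to D is determined by
where each object maps. Each of the 5 objects of C can map
to any of the 5 objects of D independently.
Number of functors = 5^5 = 3125

3125


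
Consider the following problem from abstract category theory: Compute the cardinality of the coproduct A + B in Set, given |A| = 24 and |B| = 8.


In Set, the coproduct A + B is the disjoint union.
|A + B| = |A| + |B| = 24 + 8 = 32

32


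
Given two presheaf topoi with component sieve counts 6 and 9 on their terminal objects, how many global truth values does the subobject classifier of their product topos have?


In a product of presheaf topoi E_1 x E_2, the subobject classifier
is Omega = Omega_1 x Omega_2 (componentwise), so
|Omega(top)| = |Omega_1(top_1)| * |Omega_2(top_2)|.
= 6 * 9 = 54.

54


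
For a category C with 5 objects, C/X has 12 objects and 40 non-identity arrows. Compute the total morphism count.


In the slice category C/X, objects are morphisms to X.
Identity morphisms: 12 (one per object of C/X).
Non-identity morphisms: 40.
Total = 12 + 40 = 52

52


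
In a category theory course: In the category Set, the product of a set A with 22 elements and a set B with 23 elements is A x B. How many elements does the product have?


In Set, the product A x B is the Cartesian product.
By the universal property, |A x B| = |A| * |B|.
|A x B| = 22 * 23 = 506

506


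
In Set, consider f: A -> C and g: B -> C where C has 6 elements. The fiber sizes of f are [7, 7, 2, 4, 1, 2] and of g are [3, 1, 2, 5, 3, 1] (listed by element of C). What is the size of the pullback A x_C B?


The pullback A x_C B consists of pairs (a, b) with f(a) = g(b).
For each element c in C, the fiber product has |f^-1(c)| * |g^-1(c)| elements.
Summing over C: 7 * 3 + 7 * 1 + 2 * 2 + 4 * 5 + 1 * 3 + 2 * 1
= 21 + 7 + 4 + 20 + 3 + 2 = 57

57


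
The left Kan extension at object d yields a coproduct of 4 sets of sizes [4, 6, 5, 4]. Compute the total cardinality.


Pointwise, the left Kan extension (Lan_F H)(d) is the colimit, indexed
by the comma category (F downarrow d), of H composed with the
projection (F downarrow d) -> C. Here that colimit is given
as a coproduct (disjoint union) of sets, so its cardinality is the
sum of the sizes of the summands.
Coproduct of sets with sizes: 4 + 6 + 5 + 4
= 19

19


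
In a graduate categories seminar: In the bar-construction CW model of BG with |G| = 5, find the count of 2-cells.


In the bar-construction CW model of BG, the n-cells are indexed by
n-tuples [g_1|...|g_n] of non-identity elements of G (degenerate
simplices with some g_i = e do not contribute cells), so there are
(|G| - 1)^n n-cells.
For dim = 2 with |G| = 5:
cells = (5 - 1)^2 = 4^2 = 16

16


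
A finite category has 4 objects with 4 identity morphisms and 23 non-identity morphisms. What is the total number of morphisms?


Each object has an identity morphism, giving 4 identities.
Adding the 23 non-identity morphisms:
Total = 4 + 23 = 27

27


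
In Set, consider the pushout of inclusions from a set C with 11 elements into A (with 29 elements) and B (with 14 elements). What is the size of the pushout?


The pushout A +_C B identifies the images of C in A and B.
|A +_C B| = |A| + |B| - |C| (for injections).
= 29 + 14 - 11 = 32

32


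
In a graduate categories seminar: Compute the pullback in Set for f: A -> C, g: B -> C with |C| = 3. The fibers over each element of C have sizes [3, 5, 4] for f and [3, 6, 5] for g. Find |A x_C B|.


The pullback A x_C B consists of pairs (a, b) with f(a) = g(b).
For each element c in C, the fiber product has |f^-1(c)| * |g^-1(c)| elements.
Summing over C: 3 * 3 + 5 * 6 + 4 * 5
= 9 + 30 + 20 = 59

59


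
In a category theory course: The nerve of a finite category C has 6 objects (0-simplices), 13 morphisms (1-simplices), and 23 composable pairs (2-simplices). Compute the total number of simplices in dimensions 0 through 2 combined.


The 2-skeleton of the nerve N(C) consists of simplices in dimensions 0, 1, 2:
  |N(C)_0| = 6 (objects)
  |N(C)_1| = 13 (morphisms)
  |N(C)_2| = 23 (composable pairs)
Total = 6 + 13 + 23 = 42

42


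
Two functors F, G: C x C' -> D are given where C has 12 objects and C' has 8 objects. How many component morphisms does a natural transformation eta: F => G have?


A natural transformation eta: F => G assigns one component morphism per
object of the domain category.
The domain is the product category C x C', so
|Ob(C x C')| = |Ob(C)| * |Ob(C')| = 12 * 8 = 96.
Therefore eta has 96 component morphisms.

96


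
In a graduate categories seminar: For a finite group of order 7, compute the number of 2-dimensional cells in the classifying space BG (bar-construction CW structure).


In the bar-construction CW model of BG, the n-cells are indexed by
n-tuples [g_1|...|g_n] of non-identity elements of G (degenerate
simplices with some g_i = e do not contribute cells), so there are
(|G| - 1)^n n-cells.
For dim = 2 with |G| = 7:
cells = (7 - 1)^2 = 6^2 = 36

36


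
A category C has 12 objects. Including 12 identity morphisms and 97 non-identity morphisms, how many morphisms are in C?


Each object has an identity morphism, giving 12 identities.
Adding the 97 non-identity morphisms:
Total = 12 + 97 = 109

109


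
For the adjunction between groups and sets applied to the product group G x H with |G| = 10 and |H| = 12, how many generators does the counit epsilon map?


The counit epsilon_K: F(U(K)) -> K of the Free-Forgetful adjunction
maps |K| generators of F(U(K)) into K. For K = G x H (the product group),
|G x H| = |G| * |H|.
Total generators mapped = 10 * 12 = 120.

120


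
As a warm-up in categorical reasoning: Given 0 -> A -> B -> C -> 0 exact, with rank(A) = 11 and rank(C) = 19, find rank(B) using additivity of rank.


For a short exact sequence 0 -> A -> B -> C -> 0,
rank is additive: rank(B) = rank(A) + rank(C).
rank(B) = 11 + 19 = 30

30


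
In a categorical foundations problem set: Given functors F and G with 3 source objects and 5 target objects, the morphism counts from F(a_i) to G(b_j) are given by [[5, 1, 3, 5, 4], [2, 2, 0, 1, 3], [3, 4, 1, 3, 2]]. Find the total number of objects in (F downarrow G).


Objects of (F downarrow G) are triples (a, b, h: F(a)->G(b)).
The count equals the sum of all entries in the hom-matrix.
sum(row 0) = 18
sum(row 1) = 8
sum(row 2) = 13
Grand total = 39

39


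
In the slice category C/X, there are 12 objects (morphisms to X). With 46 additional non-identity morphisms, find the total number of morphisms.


In the slice category C/X, objects are morphisms to X.
Identity morphisms: 12 (one per object of C/X).
Non-identity morphisms: 46.
Total = 12 + 46 = 58

58


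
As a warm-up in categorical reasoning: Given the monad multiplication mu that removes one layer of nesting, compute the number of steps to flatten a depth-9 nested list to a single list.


Each application of mu: T^2 -> T removes one layer of nesting.
Starting at depth 9 (i.e., T^9(X)), we need to reach T(X).
Number of mu applications = 9 - 1 = 8

8


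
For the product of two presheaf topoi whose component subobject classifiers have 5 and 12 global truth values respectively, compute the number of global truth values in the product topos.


In a product of presheaf topoi E_1 x E_2, the subobject classifier
is Omega = Omega_1 x Omega_2 (componentwise), so
|Omega(top)| = |Omega_1(top_1)| * |Omega_2(top_2)|.
= 5 * 12 = 60.

60


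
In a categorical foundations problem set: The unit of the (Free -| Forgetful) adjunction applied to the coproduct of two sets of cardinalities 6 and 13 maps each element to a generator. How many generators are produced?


The unit eta_X: X -> U(F(X)) of the Free-Forgetful adjunction
maps each element of X to a generator of F(X). For X = S + T (disjoint
union in Set), |S + T| = |S| + |T|.
Total mappings = 6 + 13 = 19.

19


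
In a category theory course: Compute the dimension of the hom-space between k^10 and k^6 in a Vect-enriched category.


In Vect-enriched categories, Hom(k^n, k^m) is the space of m x n matrices.
dim(Hom(k^10, k^6)) = 6 * 10 = 60

60


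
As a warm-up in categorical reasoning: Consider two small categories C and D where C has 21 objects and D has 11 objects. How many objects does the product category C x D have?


The product category C x D has objects that are pairs (c, d).
Number of pairs = |Ob(C)| * |Ob(D)| = 21 * 11 = 231

231


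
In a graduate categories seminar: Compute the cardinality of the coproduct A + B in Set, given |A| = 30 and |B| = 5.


In Set, the coproduct A + B is the disjoint union.
|A + B| = |A| + |B| = 30 + 5 = 35

35


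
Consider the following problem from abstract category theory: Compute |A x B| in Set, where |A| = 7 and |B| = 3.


In Set, the product A x B is the Cartesian product.
By the universal property, |A x B| = |A| * |B|.
|A x B| = 7 * 3 = 21

21


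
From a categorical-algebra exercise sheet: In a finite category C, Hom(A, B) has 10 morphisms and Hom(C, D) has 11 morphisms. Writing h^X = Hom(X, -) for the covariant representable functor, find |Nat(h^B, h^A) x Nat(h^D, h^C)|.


By the Yoneda lemma, Nat(h^B, h^A) is isomorphic to Hom(A, B),
so |Nat(h^B, h^A)| = |Hom(A, B)| and |Nat(h^D, h^C)| = |Hom(C, D)|.
|Hom(A, B)| = 10, |Hom(C, D)| = 11.
|Nat(h^B, h^A) x Nat(h^D, h^C)| = 10 * 11 = 110

110


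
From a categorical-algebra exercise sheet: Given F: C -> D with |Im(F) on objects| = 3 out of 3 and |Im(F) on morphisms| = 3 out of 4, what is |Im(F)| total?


The image of F consists of distinct objects and distinct morphisms.
|Im(F)| on objects = 3
|Im(F)| on morphisms = 3
Total image cardinality = 3 + 3 = 6

6


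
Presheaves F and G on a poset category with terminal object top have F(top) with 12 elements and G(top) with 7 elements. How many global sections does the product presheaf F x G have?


Global sections of a presheaf on a poset with terminal top satisfy
Gamma(H) ~ H(top). Presheaves admit pointwise products, so
(F x G)(top) = F(top) x G(top) (Cartesian product).
|Gamma(F x G)| = |F(top)| * |G(top)| = 12 * 7 = 84.

84


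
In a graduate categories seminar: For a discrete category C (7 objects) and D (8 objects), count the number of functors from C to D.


A functor from a discrete category C to D is determined by
where each object maps. Each of the 7 objects of C can map
to any of the 8 objects of D independently.
Number of functors = 8^7 = 2097152

2097152


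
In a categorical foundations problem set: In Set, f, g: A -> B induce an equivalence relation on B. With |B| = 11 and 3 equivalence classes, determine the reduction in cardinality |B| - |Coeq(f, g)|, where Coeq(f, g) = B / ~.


The coequalizer Coeq(f, g) = B / ~ has one element per equivalence class.
|B| = 11, |Coeq(f, g)| = 3.
|B| - |Coeq(f, g)| = 11 - 3 = 8.

8


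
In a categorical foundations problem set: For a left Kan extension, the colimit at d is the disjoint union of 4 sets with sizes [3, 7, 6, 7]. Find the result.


Pointwise, the left Kan extension (Lan_F H)(d) is the colimit, indexed
by the comma category (F downarrow d), of H composed with the
projection (F downarrow d) -> C. Here that colimit is given
as a coproduct (disjoint union) of sets, so its cardinality is the
sum of the sizes of the summands.
Coproduct of sets with sizes: 3 + 7 + 6 + 7
= 23

23


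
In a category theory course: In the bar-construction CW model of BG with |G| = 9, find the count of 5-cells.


In the bar-construction CW model of BG, the n-cells are indexed by
n-tuples [g_1|...|g_n] of non-identity elements of G (degenerate
simplices with some g_i = e do not contribute cells), so there are
(|G| - 1)^n n-cells.
For dim = 5 with |G| = 9:
cells = (9 - 1)^5 = 8^5 = 32768

32768


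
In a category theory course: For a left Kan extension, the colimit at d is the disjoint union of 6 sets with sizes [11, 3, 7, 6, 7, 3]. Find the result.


Pointwise, the left Kan extension (Lan_F H)(d) is the colimit, indexed
by the comma category (F downarrow d), of H composed with the
projection (F downarrow d) -> C. Here that colimit is given
as a coproduct (disjoint union) of sets, so its cardinality is the
sum of the sizes of the summands.
Coproduct of sets with sizes: 11 + 3 + 7 + 6 + 7 + 3
= 37

37


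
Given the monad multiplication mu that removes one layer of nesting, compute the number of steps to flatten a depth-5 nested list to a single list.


Each application of mu: T^2 -> T removes one layer of nesting.
Starting at depth 5 (i.e., T^5(X)), we need to reach T(X).
Number of mu applications = 5 - 1 = 4

4


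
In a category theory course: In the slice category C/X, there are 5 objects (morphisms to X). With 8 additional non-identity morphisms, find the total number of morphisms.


In the slice category C/X, objects are morphisms to X.
Identity morphisms: 5 (one per object of C/X).
Non-identity morphisms: 8.
Total = 5 + 8 = 13

13


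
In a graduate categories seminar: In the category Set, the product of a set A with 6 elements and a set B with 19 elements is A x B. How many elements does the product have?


In Set, the product A x B is the Cartesian product.
By the universal property, |A x B| = |A| * |B|.
|A x B| = 6 * 19 = 114

114


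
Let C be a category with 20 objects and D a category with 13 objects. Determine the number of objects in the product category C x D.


The product category C x D has objects that are pairs (c, d).
Number of pairs = |Ob(C)| * |Ob(D)| = 20 * 13 = 260

260


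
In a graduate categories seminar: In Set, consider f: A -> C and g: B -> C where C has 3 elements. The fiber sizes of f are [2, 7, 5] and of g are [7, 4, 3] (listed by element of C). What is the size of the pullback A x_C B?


The pullback A x_C B consists of pairs (a, b) with f(a) = g(b).
For each element c in C, the fiber product has |f^-1(c)| * |g^-1(c)| elements.
Summing over C: 2 * 7 + 7 * 4 + 5 * 3
= 14 + 28 + 15 = 57

57


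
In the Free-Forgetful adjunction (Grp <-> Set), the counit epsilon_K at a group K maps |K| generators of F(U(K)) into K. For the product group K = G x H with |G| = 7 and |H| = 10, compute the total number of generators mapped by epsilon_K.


The counit epsilon_K: F(U(K)) -> K of the Free-Forgetful adjunction
maps |K| generators of F(U(K)) into K. For K = G x H (the product group),
|G x H| = |G| * |H|.
Total generators mapped = 7 * 10 = 70.

70
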